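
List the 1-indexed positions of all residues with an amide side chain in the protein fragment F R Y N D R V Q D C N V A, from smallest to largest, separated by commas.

4, 8, 11

The amide-side-chain residues are Asn (N) and Gln (Q).
Matching residues: N4, Q8, N11.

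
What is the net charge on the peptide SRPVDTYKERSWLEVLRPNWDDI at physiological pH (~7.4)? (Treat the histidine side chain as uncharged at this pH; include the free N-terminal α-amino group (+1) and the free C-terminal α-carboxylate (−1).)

Near pH 7.4, K and R contribute +1 each, D and E contribute −1 each, and every other side chain (His included, as stated) is uncharged.
Positive (K, R): R2, K8, R10, R17 → +4.
Negative (D, E): D5, E9, E14, D21, D22 → −5.
The N-terminus (+1) and C-terminus (−1) cancel.
Net charge = (+4) + (−5) = −1.

-1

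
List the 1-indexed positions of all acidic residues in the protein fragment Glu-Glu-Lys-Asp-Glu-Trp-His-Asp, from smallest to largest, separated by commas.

1, 2, 4, 5, 8

The acidic residues are Asp (D) and Glu (E), whose side chains end in a carboxylate group.
Matching residues: Glu1, Glu2, Asp4, Glu5, Asp8.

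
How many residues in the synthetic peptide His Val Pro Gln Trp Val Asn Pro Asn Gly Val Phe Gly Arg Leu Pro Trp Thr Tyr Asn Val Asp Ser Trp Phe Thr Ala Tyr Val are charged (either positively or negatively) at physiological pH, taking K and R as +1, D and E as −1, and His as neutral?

Charged side chains at pH ~7.4: K, R (positive); D, E (negative).
Matching residues: Arg14, Asp22.

2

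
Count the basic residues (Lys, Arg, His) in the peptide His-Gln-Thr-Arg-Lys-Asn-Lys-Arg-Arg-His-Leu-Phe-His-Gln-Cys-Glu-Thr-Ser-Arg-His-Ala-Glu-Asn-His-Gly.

11

Matching residues: His1, Arg4, Lys5, Lys7, Arg8, Arg9, His10, His13, Arg19, His20, His24.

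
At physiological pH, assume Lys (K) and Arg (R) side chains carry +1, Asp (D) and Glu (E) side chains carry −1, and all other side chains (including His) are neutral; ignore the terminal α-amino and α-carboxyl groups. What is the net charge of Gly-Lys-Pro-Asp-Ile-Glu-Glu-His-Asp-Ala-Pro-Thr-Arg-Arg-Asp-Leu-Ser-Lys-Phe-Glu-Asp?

Positive (K, R): Lys2, Arg13, Arg14, Lys18 → +4.
Negative (D, E): Asp4, Glu6, Glu7, Asp9, Asp15, Glu20, Asp21 → −7.
Net charge = (+4) + (−7) = −3.

-3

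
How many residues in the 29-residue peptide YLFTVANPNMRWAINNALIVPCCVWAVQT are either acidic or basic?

1

Acidic: D, E. Basic: H, K, R.
Acidic residues here: none (0).
Basic residues here: R11 (1).
The two groups share no amino acid, so total = 0 + 1 = 1.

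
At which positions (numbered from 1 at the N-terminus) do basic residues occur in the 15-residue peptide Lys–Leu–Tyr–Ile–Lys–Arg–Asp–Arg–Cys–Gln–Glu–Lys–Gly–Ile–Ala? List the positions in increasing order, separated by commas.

K, R, and H are the three residues with basic side chains (ε-amine, guanidinium, and imidazole respectively).
Matching residues: Lys1, Lys5, Arg6, Arg8, Lys12.

1, 5, 6, 8, 12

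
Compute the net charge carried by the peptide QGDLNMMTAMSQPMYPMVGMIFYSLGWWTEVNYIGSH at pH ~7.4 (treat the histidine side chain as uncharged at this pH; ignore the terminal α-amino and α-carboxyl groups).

-2

Near pH 7.4, K and R contribute +1 each, D and E contribute −1 each, and every other side chain (His included, as stated) is uncharged.
Positive (K, R): none → +0.
Negative (D, E): D3, E30 → −2.
Net charge = (+0) + (−2) = −2.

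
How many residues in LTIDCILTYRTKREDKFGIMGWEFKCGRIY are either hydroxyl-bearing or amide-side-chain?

Hydroxyl-bearing: S, T, Y. Amide-side-chain: N, Q.
Hydroxyl-bearing residues here: T2, T8, Y9, T11, Y30 (5).
Amide-side-chain residues here: none (0).
The two groups share no amino acid, so total = 5 + 0 = 5.

5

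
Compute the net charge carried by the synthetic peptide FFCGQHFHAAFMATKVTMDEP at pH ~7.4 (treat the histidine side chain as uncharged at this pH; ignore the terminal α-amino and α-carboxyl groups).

The side chains ionized at physiological pH are Lys/Arg (+1) and Asp/Glu (−1); with His treated as neutral, nothing else contributes.
Positive (K, R): K15 → +1.
Negative (D, E): D19, E20 → −2.
Net charge = (+1) + (−2) = −1.

-1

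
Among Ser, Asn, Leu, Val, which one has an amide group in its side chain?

Asn

Asparagine (N) and glutamine (Q) have uncharged amide side chains.
Of the listed options, only Asn belongs to this group.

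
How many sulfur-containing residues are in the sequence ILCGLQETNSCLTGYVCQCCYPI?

The sulfur-bearing residues are cysteine (–SH) and methionine (–S–CH₃).
Matching residues: C3, C11, C17, C19, C20.

5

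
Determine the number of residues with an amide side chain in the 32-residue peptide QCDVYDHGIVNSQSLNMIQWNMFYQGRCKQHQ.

Only N (asparagine) and Q (glutamine) carry a side-chain carboxamide.
Matching residues: Q1, N11, Q13, N16, Q19, N21, Q25, Q30, Q32.

9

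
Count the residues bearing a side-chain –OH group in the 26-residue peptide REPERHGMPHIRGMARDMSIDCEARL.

1

S, T, and Y are the three residues with a side-chain hydroxyl.
Matching residues: S19.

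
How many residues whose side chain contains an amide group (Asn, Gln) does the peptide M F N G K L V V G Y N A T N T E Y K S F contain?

3

Matching residues: N3, N11, N14.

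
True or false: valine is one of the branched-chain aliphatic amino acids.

True

V, L, and I make up the branched-chain aliphatic group.
Valine is in this group.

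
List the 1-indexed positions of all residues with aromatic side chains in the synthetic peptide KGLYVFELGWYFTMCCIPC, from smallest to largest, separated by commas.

4, 6, 10, 11, 12

F, W, and Y each carry an aromatic ring on the side chain.
Matching residues: Y4, F6, W10, Y11, F12.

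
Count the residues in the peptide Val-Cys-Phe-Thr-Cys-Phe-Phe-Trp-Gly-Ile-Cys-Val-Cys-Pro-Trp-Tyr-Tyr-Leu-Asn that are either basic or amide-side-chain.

Basic: H, K, R. Amide-side-chain: N, Q.
Basic residues here: none (0).
Amide-side-chain residues here: Asn19 (1).
The two groups share no amino acid, so total = 0 + 1 = 1.

1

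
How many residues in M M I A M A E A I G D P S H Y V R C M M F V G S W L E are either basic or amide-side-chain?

Basic: H, K, R. Amide-side-chain: N, Q.
Basic residues here: H14, R17 (2).
Amide-side-chain residues here: none (0).
The two groups share no amino acid, so total = 2 + 0 = 2.

2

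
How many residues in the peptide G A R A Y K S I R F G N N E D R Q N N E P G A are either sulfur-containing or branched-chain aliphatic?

1

Sulfur-containing: C, M. Branched-chain aliphatic: I, L, V.
Sulfur-containing residues here: none (0).
Branched-chain aliphatic residues here: I8 (1).
The two groups share no amino acid, so total = 0 + 1 = 1.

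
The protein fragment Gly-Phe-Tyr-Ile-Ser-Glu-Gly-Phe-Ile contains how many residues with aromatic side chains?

3

F, W, and Y each carry an aromatic ring on the side chain.
Matching residues: Phe2, Tyr3, Phe8.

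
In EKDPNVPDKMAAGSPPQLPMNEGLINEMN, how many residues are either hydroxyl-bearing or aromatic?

1

Hydroxyl-bearing: S, T, Y. Aromatic: F, W, Y.
Hydroxyl-bearing residues here: S14 (1).
Aromatic residues here: none (0).
(Y belongs to both groups, but none appear in this sequence.) Total = 1 + 0 = 1.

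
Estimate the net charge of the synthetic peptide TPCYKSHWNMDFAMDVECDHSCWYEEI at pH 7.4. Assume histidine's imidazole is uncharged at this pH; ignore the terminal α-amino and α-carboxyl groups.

-5

At pH ~7.4 the Lys and Arg side chains are protonated (+1), the Asp and Glu side chains are deprotonated (−1), and with His taken as neutral all other side chains carry no charge.
Positive (K, R): K5 → +1.
Negative (D, E): D11, D15, E17, D19, E25, E26 → −6.
Net charge = (+1) + (−6) = −5.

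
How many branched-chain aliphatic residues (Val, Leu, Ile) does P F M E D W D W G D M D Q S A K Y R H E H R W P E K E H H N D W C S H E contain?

None of the 36 residues belong to this group.

0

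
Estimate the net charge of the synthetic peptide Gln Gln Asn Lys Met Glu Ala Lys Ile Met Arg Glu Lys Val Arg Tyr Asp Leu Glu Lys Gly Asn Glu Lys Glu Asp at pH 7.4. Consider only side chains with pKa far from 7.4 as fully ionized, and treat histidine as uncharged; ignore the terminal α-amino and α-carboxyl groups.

0

The side chains ionized at physiological pH are Lys/Arg (+1) and Asp/Glu (−1); with His treated as neutral, nothing else contributes.
Positive (K, R): Lys4, Lys8, Arg11, Lys13, Arg15, Lys20, Lys24 → +7.
Negative (D, E): Glu6, Glu12, Asp17, Glu19, Glu23, Glu25, Asp26 → −7.
Net charge = (+7) + (−7) = 0.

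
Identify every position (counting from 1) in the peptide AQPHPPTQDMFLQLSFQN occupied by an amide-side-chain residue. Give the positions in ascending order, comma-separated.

2, 8, 13, 17, 18

Only N (asparagine) and Q (glutamine) carry a side-chain carboxamide.
Matching residues: Q2, Q8, Q13, Q17, N18.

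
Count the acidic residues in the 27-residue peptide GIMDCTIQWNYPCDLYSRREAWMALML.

3

Aspartate (D) and glutamate (E) have carboxylic-acid side chains and are the acidic amino acids.
Matching residues: D4, D14, E20.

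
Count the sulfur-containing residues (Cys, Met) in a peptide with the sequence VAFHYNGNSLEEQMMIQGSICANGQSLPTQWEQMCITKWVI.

Matching residues: M14, M15, C21, M34, C35.

5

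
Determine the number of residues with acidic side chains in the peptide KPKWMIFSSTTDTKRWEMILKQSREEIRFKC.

Aspartate (D) and glutamate (E) have carboxylic-acid side chains and are the acidic amino acids.
Matching residues: D12, E17, E25, E26.

4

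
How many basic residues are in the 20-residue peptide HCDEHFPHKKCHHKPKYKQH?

K, R, and H are the three residues with basic side chains (ε-amine, guanidinium, and imidazole respectively).
Matching residues: H1, H5, H8, K9, K10, H12, H13, K14, K16, K18, H20.

11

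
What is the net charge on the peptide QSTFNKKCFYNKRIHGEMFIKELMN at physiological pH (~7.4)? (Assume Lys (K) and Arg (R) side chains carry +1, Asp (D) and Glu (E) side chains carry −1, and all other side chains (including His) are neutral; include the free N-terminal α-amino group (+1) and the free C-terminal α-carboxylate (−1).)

+3

Positive (K, R): K6, K7, K12, R13, K21 → +5.
Negative (D, E): E17, E22 → −2.
The N-terminus (+1) and C-terminus (−1) cancel.
Net charge = (+5) + (−2) = +3.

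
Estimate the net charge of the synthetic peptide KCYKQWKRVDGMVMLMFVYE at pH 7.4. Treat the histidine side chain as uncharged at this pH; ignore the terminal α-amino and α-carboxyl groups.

The side chains ionized at physiological pH are Lys/Arg (+1) and Asp/Glu (−1); with His treated as neutral, nothing else contributes.
Positive (K, R): K1, K4, K7, R8 → +4.
Negative (D, E): D10, E20 → −2.
Net charge = (+4) + (−2) = +2.

+2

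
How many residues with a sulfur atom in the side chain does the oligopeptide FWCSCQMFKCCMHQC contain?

Only Cys (C) and Met (M) have a sulfur atom in the side chain.
Matching residues: C3, C5, M7, C10, C11, M12, C15.

7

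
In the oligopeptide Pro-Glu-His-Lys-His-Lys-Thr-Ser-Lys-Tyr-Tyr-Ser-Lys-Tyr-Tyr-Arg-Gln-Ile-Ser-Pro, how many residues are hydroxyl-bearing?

8

Serine (S), threonine (T), and tyrosine (Y) each carry a hydroxyl group on the side chain.
Matching residues: Thr7, Ser8, Tyr10, Tyr11, Ser12, Tyr14, Tyr15, Ser19.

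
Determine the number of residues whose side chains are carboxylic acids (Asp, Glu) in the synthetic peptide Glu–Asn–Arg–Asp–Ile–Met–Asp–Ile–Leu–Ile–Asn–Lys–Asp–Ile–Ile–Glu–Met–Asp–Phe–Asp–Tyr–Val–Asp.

Matching residues: Glu1, Asp4, Asp7, Asp13, Glu16, Asp18, Asp20, Asp23.

8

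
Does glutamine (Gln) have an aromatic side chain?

No

Phenylalanine (F), tryptophan (W), and tyrosine (Y) have aromatic ring side chains.
Glutamine is not in this group.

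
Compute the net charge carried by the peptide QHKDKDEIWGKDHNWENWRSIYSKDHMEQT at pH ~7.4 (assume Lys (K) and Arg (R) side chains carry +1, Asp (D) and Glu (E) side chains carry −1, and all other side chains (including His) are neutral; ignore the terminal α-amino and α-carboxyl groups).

Positive (K, R): K3, K5, K11, R19, K24 → +5.
Negative (D, E): D4, D6, E7, D12, E16, D25, E28 → −7.
Net charge = (+5) + (−7) = −2.

-2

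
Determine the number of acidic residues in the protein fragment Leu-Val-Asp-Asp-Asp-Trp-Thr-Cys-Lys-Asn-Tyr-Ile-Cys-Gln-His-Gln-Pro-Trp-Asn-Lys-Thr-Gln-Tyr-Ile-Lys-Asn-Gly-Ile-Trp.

The acidic residues are Asp (D) and Glu (E), whose side chains end in a carboxylate group.
Matching residues: Asp3, Asp4, Asp5.

3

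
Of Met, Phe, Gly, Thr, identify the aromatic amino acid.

Phenylalanine (F), tryptophan (W), and tyrosine (Y) have aromatic ring side chains.
Of the listed options, only Phe belongs to this group.

Phe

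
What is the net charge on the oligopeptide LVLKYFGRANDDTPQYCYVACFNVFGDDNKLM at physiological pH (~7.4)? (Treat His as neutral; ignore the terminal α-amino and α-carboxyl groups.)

The side chains ionized at physiological pH are Lys/Arg (+1) and Asp/Glu (−1); with His treated as neutral, nothing else contributes.
Positive (K, R): K4, R8, K30 → +3.
Negative (D, E): D11, D12, D27, D28 → −4.
Net charge = (+3) + (−4) = −1.

-1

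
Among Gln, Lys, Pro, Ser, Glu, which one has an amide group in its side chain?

The amide-side-chain residues are Asn (N) and Gln (Q).
Of the listed options, only Gln belongs to this group.

Gln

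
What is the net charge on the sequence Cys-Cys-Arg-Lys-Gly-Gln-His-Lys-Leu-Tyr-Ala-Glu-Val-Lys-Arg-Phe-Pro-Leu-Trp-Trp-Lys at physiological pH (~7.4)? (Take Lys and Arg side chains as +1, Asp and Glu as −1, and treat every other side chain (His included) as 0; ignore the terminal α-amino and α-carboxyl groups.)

+5

Positive (K, R): Arg3, Lys4, Lys8, Lys14, Arg15, Lys21 → +6.
Negative (D, E): Glu12 → −1.
Net charge = (+6) + (−1) = +5.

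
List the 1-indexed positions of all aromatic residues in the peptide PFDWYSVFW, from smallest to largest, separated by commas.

2, 4, 5, 8, 9

The aromatic amino acids are Phe (F, benzyl), Trp (W, indole), and Tyr (Y, phenol).
Matching residues: F2, W4, Y5, F8, W9.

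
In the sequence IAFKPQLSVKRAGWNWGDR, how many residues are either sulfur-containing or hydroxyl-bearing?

Sulfur-containing: C, M. Hydroxyl-bearing: S, T, Y.
Sulfur-containing residues here: none (0).
Hydroxyl-bearing residues here: S8 (1).
The two groups share no amino acid, so total = 0 + 1 = 1.

1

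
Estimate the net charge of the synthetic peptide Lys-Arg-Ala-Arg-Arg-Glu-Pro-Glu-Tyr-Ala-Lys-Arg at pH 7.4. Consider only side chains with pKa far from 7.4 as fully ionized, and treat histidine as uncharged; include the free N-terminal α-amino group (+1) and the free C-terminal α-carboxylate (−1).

Near pH 7.4, K and R contribute +1 each, D and E contribute −1 each, and every other side chain (His included, as stated) is uncharged.
Positive (K, R): Lys1, Arg2, Arg4, Arg5, Lys11, Arg12 → +6.
Negative (D, E): Glu6, Glu8 → −2.
The N-terminus (+1) and C-terminus (−1) cancel.
Net charge = (+6) + (−2) = +4.

+4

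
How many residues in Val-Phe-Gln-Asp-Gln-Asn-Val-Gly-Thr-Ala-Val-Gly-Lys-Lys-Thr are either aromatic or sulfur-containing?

Aromatic: F, W, Y. Sulfur-containing: C, M.
Aromatic residues here: Phe2 (1).
Sulfur-containing residues here: none (0).
The two groups share no amino acid, so total = 1 + 0 = 1.

1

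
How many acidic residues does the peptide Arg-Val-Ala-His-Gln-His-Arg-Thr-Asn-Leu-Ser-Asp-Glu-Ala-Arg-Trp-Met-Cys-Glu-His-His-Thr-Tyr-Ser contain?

3

Aspartate (D) and glutamate (E) have carboxylic-acid side chains and are the acidic amino acids.
Matching residues: Asp12, Glu13, Glu19.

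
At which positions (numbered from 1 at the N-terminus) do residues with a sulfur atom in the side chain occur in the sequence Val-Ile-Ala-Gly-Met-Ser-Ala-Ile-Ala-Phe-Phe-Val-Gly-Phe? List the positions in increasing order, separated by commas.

Cysteine (C, thiol) and methionine (M, thioether) are the two sulfur-containing amino acids.
Matching residues: Met5.

5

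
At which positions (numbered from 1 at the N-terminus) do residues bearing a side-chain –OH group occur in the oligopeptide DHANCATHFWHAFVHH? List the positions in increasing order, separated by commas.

S, T, and Y are the three residues with a side-chain hydroxyl.
Matching residues: T7.

7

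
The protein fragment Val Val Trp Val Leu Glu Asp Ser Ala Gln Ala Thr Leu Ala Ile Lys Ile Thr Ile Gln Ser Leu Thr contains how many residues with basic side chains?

K, R, and H are the three residues with basic side chains (ε-amine, guanidinium, and imidazole respectively).
Matching residues: Lys16.

1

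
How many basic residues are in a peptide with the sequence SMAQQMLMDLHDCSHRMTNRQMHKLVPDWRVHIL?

8

The basic amino acids are Lys (K), Arg (R), and His (H).
Matching residues: H11, H15, R16, R20, H23, K24, R30, H32.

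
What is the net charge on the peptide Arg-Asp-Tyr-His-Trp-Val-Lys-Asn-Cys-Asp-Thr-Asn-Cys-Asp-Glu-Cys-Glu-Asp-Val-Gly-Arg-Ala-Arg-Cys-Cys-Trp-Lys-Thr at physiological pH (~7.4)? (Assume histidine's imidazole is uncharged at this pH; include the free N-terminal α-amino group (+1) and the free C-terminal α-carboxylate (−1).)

The side chains ionized at physiological pH are Lys/Arg (+1) and Asp/Glu (−1); with His treated as neutral, nothing else contributes.
Positive (K, R): Arg1, Lys7, Arg21, Arg23, Lys27 → +5.
Negative (D, E): Asp2, Asp10, Asp14, Glu15, Glu17, Asp18 → −6.
The N-terminus (+1) and C-terminus (−1) cancel.
Net charge = (+5) + (−6) = −1.

-1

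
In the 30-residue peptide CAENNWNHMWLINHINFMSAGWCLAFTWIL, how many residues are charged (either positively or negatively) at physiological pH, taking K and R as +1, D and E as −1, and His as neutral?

1

Charged side chains at pH ~7.4: K, R (positive); D, E (negative).
Matching residues: E3.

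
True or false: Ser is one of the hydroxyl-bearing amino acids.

Serine (S), threonine (T), and tyrosine (Y) each carry a hydroxyl group on the side chain.
Serine is in this group.

True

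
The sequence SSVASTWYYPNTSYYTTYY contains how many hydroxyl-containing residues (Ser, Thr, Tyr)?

14

Matching residues: S1, S2, S5, T6, Y8, Y9, T12, S13, Y14, Y15, T16, T17, Y18, Y19.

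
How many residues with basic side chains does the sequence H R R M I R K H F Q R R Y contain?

K, R, and H are the three residues with basic side chains (ε-amine, guanidinium, and imidazole respectively).
Matching residues: H1, R2, R3, R6, K7, H8, R11, R12.

8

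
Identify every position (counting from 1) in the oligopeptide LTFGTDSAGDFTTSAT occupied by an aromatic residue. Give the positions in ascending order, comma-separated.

3, 11

The aromatic amino acids are Phe (F, benzyl), Trp (W, indole), and Tyr (Y, phenol).
Matching residues: F3, F11.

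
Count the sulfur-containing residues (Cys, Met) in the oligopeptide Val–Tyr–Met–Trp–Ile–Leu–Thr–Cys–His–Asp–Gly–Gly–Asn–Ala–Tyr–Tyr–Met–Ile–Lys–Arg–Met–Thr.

4

Matching residues: Met3, Cys8, Met17, Met21.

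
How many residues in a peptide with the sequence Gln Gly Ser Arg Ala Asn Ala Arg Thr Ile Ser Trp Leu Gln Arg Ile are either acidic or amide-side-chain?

3

Acidic: D, E. Amide-side-chain: N, Q.
Acidic residues here: none (0).
Amide-side-chain residues here: Gln1, Asn6, Gln14 (3).
The two groups share no amino acid, so total = 0 + 3 = 3.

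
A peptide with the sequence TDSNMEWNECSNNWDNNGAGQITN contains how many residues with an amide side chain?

The amide-side-chain residues are Asn (N) and Gln (Q).
Matching residues: N4, N8, N12, N13, N16, N17, Q21, N24.

8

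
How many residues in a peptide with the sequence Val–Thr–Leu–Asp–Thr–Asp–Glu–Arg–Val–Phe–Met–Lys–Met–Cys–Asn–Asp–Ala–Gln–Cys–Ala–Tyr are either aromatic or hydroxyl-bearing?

4

Aromatic: F, W, Y. Hydroxyl-bearing: S, T, Y.
Aromatic residues here: Phe10, Tyr21 (2).
Hydroxyl-bearing residues here: Thr2, Thr5, Tyr21 (3).
Y is in both groups, so the 1 Y residue must not be double-counted.
Total = 2 + 3 − 1 = 4.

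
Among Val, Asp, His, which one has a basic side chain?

The basic amino acids are Lys (K), Arg (R), and His (H).
Of the listed options, only His belongs to this group.

His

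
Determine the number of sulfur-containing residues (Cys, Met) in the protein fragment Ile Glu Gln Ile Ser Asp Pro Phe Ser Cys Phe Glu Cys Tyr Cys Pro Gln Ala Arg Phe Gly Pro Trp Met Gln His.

Matching residues: Cys10, Cys13, Cys15, Met24.

4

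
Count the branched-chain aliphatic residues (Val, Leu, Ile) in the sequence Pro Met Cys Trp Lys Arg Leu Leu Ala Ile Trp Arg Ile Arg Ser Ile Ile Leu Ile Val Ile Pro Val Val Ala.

Matching residues: Leu7, Leu8, Ile10, Ile13, Ile16, Ile17, Leu18, Ile19, Val20, Ile21, Val23, Val24.

12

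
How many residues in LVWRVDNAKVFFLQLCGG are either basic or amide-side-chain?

4

Basic: H, K, R. Amide-side-chain: N, Q.
Basic residues here: R4, K9 (2).
Amide-side-chain residues here: N7, Q14 (2).
The two groups share no amino acid, so total = 2 + 2 = 4.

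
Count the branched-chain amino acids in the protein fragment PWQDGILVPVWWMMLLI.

V, L, and I make up the branched-chain aliphatic group.
Matching residues: I6, L7, V8, V10, L15, L16, I17.

7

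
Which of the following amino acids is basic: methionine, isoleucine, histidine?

histidine

Lysine (K), arginine (R), and histidine (H) have basic, nitrogen-containing side chains.
Of the listed options, only histidine belongs to this group.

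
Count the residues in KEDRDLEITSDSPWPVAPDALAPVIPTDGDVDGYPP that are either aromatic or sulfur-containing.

2

Aromatic: F, W, Y. Sulfur-containing: C, M.
Aromatic residues here: W14, Y34 (2).
Sulfur-containing residues here: none (0).
The two groups share no amino acid, so total = 2 + 0 = 2.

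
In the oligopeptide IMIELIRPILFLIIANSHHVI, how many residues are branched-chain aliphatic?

11

The BCAAs are Val, Leu, and Ile — aliphatic side chains with a branch point.
Matching residues: I1, I3, L5, I6, I9, L10, L12, I13, I14, V20, I21.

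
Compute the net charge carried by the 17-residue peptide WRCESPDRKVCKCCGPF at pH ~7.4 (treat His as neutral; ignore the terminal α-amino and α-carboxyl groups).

The side chains ionized at physiological pH are Lys/Arg (+1) and Asp/Glu (−1); with His treated as neutral, nothing else contributes.
Positive (K, R): R2, R8, K9, K12 → +4.
Negative (D, E): E4, D7 → −2.
Net charge = (+4) + (−2) = +2.

+2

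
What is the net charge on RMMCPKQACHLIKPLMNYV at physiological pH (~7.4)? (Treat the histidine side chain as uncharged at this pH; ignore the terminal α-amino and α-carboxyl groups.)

At pH ~7.4 the Lys and Arg side chains are protonated (+1), the Asp and Glu side chains are deprotonated (−1), and with His taken as neutral all other side chains carry no charge.
Positive (K, R): R1, K6, K13 → +3.
Negative (D, E): none → −0.
Net charge = (+3) + (−0) = +3.

+3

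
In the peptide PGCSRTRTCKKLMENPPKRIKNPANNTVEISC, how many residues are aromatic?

0

F, W, and Y each carry an aromatic ring on the side chain.
None of the 32 residues belong to this group.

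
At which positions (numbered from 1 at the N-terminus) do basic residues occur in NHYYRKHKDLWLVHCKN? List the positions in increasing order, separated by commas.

2, 5, 6, 7, 8, 14, 16

K, R, and H are the three residues with basic side chains (ε-amine, guanidinium, and imidazole respectively).
Matching residues: H2, R5, K6, H7, K8, H14, K16.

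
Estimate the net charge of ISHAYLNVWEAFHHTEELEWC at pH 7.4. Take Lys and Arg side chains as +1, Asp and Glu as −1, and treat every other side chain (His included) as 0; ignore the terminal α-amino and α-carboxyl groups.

-4

Positive (K, R): none → +0.
Negative (D, E): E10, E16, E17, E19 → −4.
Net charge = (+0) + (−4) = −4.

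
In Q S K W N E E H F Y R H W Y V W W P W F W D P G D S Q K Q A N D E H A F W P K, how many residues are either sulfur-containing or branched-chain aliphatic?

1

Sulfur-containing: C, M. Branched-chain aliphatic: I, L, V.
Sulfur-containing residues here: none (0).
Branched-chain aliphatic residues here: V15 (1).
The two groups share no amino acid, so total = 0 + 1 = 1.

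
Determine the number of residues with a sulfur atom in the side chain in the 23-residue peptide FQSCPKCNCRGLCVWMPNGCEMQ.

7

The sulfur-bearing residues are cysteine (–SH) and methionine (–S–CH₃).
Matching residues: C4, C7, C9, C13, M16, C20, M22.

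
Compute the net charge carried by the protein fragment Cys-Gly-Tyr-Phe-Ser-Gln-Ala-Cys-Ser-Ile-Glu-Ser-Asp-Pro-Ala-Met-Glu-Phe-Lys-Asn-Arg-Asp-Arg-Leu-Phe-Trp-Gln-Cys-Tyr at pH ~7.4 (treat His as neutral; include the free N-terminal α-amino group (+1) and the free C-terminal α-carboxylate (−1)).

At pH ~7.4 the Lys and Arg side chains are protonated (+1), the Asp and Glu side chains are deprotonated (−1), and with His taken as neutral all other side chains carry no charge.
Positive (K, R): Lys19, Arg21, Arg23 → +3.
Negative (D, E): Glu11, Asp13, Glu17, Asp22 → −4.
The N-terminus (+1) and C-terminus (−1) cancel.
Net charge = (+3) + (−4) = −1.

-1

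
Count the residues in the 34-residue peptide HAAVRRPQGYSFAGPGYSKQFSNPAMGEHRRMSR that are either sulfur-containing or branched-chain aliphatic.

3

Sulfur-containing: C, M. Branched-chain aliphatic: I, L, V.
Sulfur-containing residues here: M26, M32 (2).
Branched-chain aliphatic residues here: V4 (1).
The two groups share no amino acid, so total = 2 + 1 = 3.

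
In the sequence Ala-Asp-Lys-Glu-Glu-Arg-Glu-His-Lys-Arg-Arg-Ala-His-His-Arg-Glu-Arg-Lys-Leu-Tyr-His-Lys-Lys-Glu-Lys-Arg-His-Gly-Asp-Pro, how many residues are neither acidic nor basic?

Acidic: D, E. Basic: K, R, H. All other residues are neither.
Matching residues: Ala1, Ala12, Leu19, Tyr20, Gly28, Pro30.

6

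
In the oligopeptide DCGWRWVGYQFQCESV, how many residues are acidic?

2

The acidic residues are Asp (D) and Glu (E), whose side chains end in a carboxylate group.
Matching residues: D1, E14.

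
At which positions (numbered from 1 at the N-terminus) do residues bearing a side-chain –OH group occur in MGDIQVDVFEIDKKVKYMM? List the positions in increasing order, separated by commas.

S, T, and Y are the three residues with a side-chain hydroxyl.
Matching residues: Y17.

17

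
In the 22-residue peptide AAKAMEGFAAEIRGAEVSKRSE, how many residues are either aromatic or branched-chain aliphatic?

3

Aromatic: F, W, Y. Branched-chain aliphatic: I, L, V.
Aromatic residues here: F8 (1).
Branched-chain aliphatic residues here: I12, V17 (2).
The two groups share no amino acid, so total = 1 + 2 = 3.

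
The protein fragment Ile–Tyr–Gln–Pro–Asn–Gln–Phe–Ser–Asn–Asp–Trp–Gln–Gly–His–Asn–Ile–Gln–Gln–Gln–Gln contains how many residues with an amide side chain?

10

Asparagine (N) and glutamine (Q) have uncharged amide side chains.
Matching residues: Gln3, Asn5, Gln6, Asn9, Gln12, Asn15, Gln17, Gln18, Gln19, Gln20.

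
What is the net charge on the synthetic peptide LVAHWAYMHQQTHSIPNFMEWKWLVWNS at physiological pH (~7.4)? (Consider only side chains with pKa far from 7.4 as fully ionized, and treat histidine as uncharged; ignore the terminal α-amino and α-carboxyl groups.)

Near pH 7.4, K and R contribute +1 each, D and E contribute −1 each, and every other side chain (His included, as stated) is uncharged.
Positive (K, R): K22 → +1.
Negative (D, E): E20 → −1.
Net charge = (+1) + (−1) = 0.

0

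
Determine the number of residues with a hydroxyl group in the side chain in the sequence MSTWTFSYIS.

6

Serine (S), threonine (T), and tyrosine (Y) each carry a hydroxyl group on the side chain.
Matching residues: S2, T3, T5, S7, Y8, S10.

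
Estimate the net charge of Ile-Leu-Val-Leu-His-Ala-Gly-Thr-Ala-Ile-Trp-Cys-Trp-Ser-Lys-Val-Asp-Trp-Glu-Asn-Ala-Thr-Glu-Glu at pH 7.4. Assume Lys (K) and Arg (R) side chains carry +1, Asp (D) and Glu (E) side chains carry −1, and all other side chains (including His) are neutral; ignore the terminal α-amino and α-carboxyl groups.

-3

Positive (K, R): Lys15 → +1.
Negative (D, E): Asp17, Glu19, Glu23, Glu24 → −4.
Net charge = (+1) + (−4) = −3.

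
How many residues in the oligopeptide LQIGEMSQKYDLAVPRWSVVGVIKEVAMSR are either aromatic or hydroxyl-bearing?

5

Aromatic: F, W, Y. Hydroxyl-bearing: S, T, Y.
Aromatic residues here: Y10, W17 (2).
Hydroxyl-bearing residues here: S7, Y10, S18, S29 (4).
Y is in both groups, so the 1 Y residue must not be double-counted.
Total = 2 + 4 − 1 = 5.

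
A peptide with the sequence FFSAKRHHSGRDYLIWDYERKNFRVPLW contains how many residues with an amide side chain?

Asparagine (N) and glutamine (Q) have uncharged amide side chains.
Matching residues: N22.

1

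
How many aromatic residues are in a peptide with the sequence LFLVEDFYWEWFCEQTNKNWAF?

8

The aromatic amino acids are Phe (F, benzyl), Trp (W, indole), and Tyr (Y, phenol).
Matching residues: F2, F7, Y8, W9, W11, F12, W20, F22.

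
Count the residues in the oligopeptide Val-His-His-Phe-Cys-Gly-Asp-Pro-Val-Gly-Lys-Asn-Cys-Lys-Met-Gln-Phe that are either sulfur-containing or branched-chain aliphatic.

5

Sulfur-containing: C, M. Branched-chain aliphatic: I, L, V.
Sulfur-containing residues here: Cys5, Cys13, Met15 (3).
Branched-chain aliphatic residues here: Val1, Val9 (2).
The two groups share no amino acid, so total = 3 + 2 = 5.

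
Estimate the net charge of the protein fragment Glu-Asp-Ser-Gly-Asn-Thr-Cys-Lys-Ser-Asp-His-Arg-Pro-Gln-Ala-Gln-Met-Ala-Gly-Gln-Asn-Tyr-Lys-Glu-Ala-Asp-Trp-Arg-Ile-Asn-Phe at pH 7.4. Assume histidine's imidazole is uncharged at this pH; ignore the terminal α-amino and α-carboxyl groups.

-1

Near pH 7.4, K and R contribute +1 each, D and E contribute −1 each, and every other side chain (His included, as stated) is uncharged.
Positive (K, R): Lys8, Arg12, Lys23, Arg28 → +4.
Negative (D, E): Glu1, Asp2, Asp10, Glu24, Asp26 → −5.
Net charge = (+4) + (−5) = −1.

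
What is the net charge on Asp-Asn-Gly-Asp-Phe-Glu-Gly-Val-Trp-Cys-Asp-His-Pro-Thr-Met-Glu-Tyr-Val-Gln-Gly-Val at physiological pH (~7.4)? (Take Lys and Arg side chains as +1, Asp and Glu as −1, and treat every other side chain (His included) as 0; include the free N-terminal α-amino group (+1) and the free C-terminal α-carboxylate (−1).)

Positive (K, R): none → +0.
Negative (D, E): Asp1, Asp4, Glu6, Asp11, Glu16 → −5.
The N-terminus (+1) and C-terminus (−1) cancel.
Net charge = (+0) + (−5) = −5.

-5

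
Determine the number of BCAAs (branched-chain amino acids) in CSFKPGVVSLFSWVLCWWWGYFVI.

7

Valine (V), leucine (L), and isoleucine (I) are the branched-chain amino acids.
Matching residues: V7, V8, L10, V14, L15, V23, I24.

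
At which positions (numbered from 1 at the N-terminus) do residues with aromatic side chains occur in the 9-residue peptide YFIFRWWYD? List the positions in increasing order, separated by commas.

F, W, and Y each carry an aromatic ring on the side chain.
Matching residues: Y1, F2, F4, W6, W7, Y8.

1, 2, 4, 6, 7, 8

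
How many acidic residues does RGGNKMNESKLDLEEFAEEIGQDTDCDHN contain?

The acidic residues are Asp (D) and Glu (E), whose side chains end in a carboxylate group.
Matching residues: E8, D12, E14, E15, E18, E19, D23, D25, D27.

9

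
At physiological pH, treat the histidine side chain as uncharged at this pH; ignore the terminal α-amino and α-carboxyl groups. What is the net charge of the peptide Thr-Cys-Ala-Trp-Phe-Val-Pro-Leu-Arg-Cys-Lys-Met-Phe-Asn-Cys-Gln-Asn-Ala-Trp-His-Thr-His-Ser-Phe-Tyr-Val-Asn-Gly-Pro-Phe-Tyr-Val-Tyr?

At pH ~7.4 the Lys and Arg side chains are protonated (+1), the Asp and Glu side chains are deprotonated (−1), and with His taken as neutral all other side chains carry no charge.
Positive (K, R): Arg9, Lys11 → +2.
Negative (D, E): none → −0.
Net charge = (+2) + (−0) = +2.

+2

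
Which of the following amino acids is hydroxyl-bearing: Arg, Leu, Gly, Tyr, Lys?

The –OH-bearing residues are Ser, Thr (aliphatic alcohols), and Tyr (phenol).
Of the listed options, only Tyr belongs to this group.

Tyr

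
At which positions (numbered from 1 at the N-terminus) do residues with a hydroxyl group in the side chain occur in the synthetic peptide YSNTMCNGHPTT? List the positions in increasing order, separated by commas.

1, 2, 4, 11, 12

Serine (S), threonine (T), and tyrosine (Y) each carry a hydroxyl group on the side chain.
Matching residues: Y1, S2, T4, T11, T12.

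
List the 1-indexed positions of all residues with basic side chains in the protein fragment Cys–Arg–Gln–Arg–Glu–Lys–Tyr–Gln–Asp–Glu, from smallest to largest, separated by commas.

2, 4, 6

The basic amino acids are Lys (K), Arg (R), and His (H).
Matching residues: Arg2, Arg4, Lys6.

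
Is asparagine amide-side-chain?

Yes

The amide-side-chain residues are Asn (N) and Gln (Q).
Asparagine is in this group.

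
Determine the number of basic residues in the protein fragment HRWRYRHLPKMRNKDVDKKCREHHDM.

13

Lysine (K), arginine (R), and histidine (H) have basic, nitrogen-containing side chains.
Matching residues: H1, R2, R4, R6, H7, K10, R12, K14, K18, K19, R21, H23, H24.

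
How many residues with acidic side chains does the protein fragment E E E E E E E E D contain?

9

The acidic residues are Asp (D) and Glu (E), whose side chains end in a carboxylate group.
Matching residues: E1, E2, E3, E4, E5, E6, E7, E8, D9.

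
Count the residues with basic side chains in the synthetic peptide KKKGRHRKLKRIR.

10

The basic amino acids are Lys (K), Arg (R), and His (H).
Matching residues: K1, K2, K3, R5, H6, R7, K8, K10, R11, R13.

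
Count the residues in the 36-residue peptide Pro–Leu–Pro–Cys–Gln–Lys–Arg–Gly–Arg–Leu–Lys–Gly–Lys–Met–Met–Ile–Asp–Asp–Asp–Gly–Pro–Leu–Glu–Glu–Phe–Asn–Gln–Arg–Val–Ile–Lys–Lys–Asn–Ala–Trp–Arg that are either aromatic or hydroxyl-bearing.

Aromatic: F, W, Y. Hydroxyl-bearing: S, T, Y.
Aromatic residues here: Phe25, Trp35 (2).
Hydroxyl-bearing residues here: none (0).
(Y belongs to both groups, but none appear in this sequence.) Total = 2 + 0 = 2.

2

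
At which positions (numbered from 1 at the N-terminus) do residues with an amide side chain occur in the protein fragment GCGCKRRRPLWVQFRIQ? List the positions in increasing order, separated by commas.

Asparagine (N) and glutamine (Q) have uncharged amide side chains.
Matching residues: Q13, Q17.

13, 17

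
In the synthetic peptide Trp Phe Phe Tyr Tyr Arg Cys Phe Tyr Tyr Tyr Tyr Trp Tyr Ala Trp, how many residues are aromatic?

13

The aromatic amino acids are Phe (F, benzyl), Trp (W, indole), and Tyr (Y, phenol).
Matching residues: Trp1, Phe2, Phe3, Tyr4, Tyr5, Phe8, Tyr9, Tyr10, Tyr11, Tyr12, Trp13, Tyr14, Trp16.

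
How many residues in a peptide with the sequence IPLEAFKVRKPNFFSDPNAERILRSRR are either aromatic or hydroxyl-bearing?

5

Aromatic: F, W, Y. Hydroxyl-bearing: S, T, Y.
Aromatic residues here: F6, F13, F14 (3).
Hydroxyl-bearing residues here: S15, S25 (2).
(Y belongs to both groups, but none appear in this sequence.) Total = 3 + 2 = 5.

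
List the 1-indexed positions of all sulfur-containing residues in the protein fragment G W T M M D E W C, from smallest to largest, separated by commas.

4, 5, 9

Cysteine (C, thiol) and methionine (M, thioether) are the two sulfur-containing amino acids.
Matching residues: M4, M5, C9.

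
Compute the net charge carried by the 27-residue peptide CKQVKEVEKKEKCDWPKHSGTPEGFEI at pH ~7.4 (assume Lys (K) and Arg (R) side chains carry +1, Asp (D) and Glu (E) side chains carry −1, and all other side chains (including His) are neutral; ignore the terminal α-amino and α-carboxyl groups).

0

Positive (K, R): K2, K5, K9, K10, K12, K17 → +6.
Negative (D, E): E6, E8, E11, D14, E23, E26 → −6.
Net charge = (+6) + (−6) = 0.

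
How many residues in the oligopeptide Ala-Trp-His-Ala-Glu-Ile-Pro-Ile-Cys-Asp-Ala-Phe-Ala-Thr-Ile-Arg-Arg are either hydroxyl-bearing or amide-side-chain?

Hydroxyl-bearing: S, T, Y. Amide-side-chain: N, Q.
Hydroxyl-bearing residues here: Thr14 (1).
Amide-side-chain residues here: none (0).
The two groups share no amino acid, so total = 1 + 0 = 1.

1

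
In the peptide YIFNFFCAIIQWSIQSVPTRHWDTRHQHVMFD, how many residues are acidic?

2

The acidic residues are Asp (D) and Glu (E), whose side chains end in a carboxylate group.
Matching residues: D23, D32.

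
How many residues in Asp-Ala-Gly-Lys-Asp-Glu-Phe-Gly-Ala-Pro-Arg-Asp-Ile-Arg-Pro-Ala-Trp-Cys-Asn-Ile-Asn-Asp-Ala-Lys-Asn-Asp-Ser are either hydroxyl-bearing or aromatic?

Hydroxyl-bearing: S, T, Y. Aromatic: F, W, Y.
Hydroxyl-bearing residues here: Ser27 (1).
Aromatic residues here: Phe7, Trp17 (2).
(Y belongs to both groups, but none appear in this sequence.) Total = 1 + 2 = 3.

3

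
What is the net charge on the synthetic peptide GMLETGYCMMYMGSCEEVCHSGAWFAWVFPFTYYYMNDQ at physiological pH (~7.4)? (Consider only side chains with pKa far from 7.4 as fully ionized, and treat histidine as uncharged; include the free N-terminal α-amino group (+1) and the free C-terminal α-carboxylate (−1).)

At pH ~7.4 the Lys and Arg side chains are protonated (+1), the Asp and Glu side chains are deprotonated (−1), and with His taken as neutral all other side chains carry no charge.
Positive (K, R): none → +0.
Negative (D, E): E4, E16, E17, D38 → −4.
The N-terminus (+1) and C-terminus (−1) cancel.
Net charge = (+0) + (−4) = −4.

-4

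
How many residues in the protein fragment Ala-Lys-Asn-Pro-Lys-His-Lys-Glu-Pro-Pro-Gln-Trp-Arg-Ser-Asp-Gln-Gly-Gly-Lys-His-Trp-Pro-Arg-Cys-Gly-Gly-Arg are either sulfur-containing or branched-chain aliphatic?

Sulfur-containing: C, M. Branched-chain aliphatic: I, L, V.
Sulfur-containing residues here: Cys24 (1).
Branched-chain aliphatic residues here: none (0).
The two groups share no amino acid, so total = 1 + 0 = 1.

1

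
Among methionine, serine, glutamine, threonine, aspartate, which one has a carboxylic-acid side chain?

aspartate

Aspartate (D) and glutamate (E) have carboxylic-acid side chains and are the acidic amino acids.
Of the listed options, only aspartate belongs to this group.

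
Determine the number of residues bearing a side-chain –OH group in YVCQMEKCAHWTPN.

2

The –OH-bearing residues are Ser, Thr (aliphatic alcohols), and Tyr (phenol).
Matching residues: Y1, T12.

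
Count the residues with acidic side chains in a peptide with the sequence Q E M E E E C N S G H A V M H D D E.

Aspartate (D) and glutamate (E) have carboxylic-acid side chains and are the acidic amino acids.
Matching residues: E2, E4, E5, E6, D16, D17, E18.

7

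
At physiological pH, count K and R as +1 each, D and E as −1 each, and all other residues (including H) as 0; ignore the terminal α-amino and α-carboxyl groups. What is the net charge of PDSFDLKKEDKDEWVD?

Positive (K, R): K7, K8, K11 → +3.
Negative (D, E): D2, D5, E9, D10, D12, E13, D16 → −7.
Net charge = (+3) + (−7) = −4.

-4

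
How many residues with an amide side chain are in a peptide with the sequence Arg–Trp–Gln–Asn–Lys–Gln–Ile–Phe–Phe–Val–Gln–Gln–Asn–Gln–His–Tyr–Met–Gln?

8

The amide-side-chain residues are Asn (N) and Gln (Q).
Matching residues: Gln3, Asn4, Gln6, Gln11, Gln12, Asn13, Gln14, Gln18.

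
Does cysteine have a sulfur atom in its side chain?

The sulfur-bearing residues are cysteine (–SH) and methionine (–S–CH₃).
Cysteine is in this group.

Yes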